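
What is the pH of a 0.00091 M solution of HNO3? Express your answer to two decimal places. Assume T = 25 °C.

pH = 3.04

HNO3 is a strong acid and dissociates completely, so [H+] = 0.00091 M.
pH = -log(0.00091) = 3.04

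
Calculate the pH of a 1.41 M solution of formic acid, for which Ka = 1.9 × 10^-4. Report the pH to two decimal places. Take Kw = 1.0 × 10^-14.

pH = 1.79

HCOOH ⇌ HCOO- + H+
Let x = [H+] at equilibrium. Ka = x²/(1.41 − x).
Since Ka ≪ C₀, x ≈ √(Ka·C₀) = 1.64 × 10^-2 M.
(x/C₀ = 1.2% < 5%, so the approximation holds.)
pH = −log[H+] = −log(1.64 × 10^-2) = 1.79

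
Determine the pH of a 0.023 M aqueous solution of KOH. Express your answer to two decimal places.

pH = 12.36

KOH is a strong base; [OH-] = 0.023 M.
pOH = -log(0.023) = 1.64
pH = 14.00 - 1.64 = 12.36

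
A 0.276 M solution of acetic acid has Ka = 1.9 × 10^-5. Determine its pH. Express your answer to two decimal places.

CH3COOH ⇌ CH3COO- + H+
From the ICE table, Ka = [H+]²/(0.276 − [H+]) = 1.9 × 10^-5.
Since Ka ≪ C₀, [H+] ≈ √(Ka·C₀) = 2.29 × 10^-3 M.
([H+]/C₀ = 0.83% < 5%, so the approximation holds.)
pH = −log(2.29 × 10^-3) = 2.64

pH = 2.64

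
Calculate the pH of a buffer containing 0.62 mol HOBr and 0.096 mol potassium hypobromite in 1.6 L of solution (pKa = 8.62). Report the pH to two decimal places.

pH = 7.81

Henderson–Hasselbalch: pH = pKa + log([OBr-]/[HOBr]) = 8.62 + log(0.096/0.62)
pH = 8.62 + (-0.810) = 7.81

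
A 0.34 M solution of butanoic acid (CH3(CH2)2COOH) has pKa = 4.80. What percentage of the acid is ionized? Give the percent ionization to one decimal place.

CH3(CH2)2COOH ⇌ CH3(CH2)2COO- + H+; let x = [H+] at equilibrium.
Ka = 10^(−4.80) = 1.58 × 10^-5
x ≈ √(Ka·C₀) = √(1.58 × 10^-5 × 0.34) = 2.32 × 10^-3 M
% ionization = x/C₀ × 100% = 2.32 × 10^-3/0.34 × 100% = 0.7%

0.7%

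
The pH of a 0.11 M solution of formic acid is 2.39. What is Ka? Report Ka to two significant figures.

[H+] = 10^(-2.39) = 4.07 × 10^-3 M
At equilibrium [HA] = 0.11 − 4.07 × 10^-3 = 1.06 × 10^-1 M
Ka = [H+][A-]/[HA] = (4.07 × 10^-3)² / 1.06 × 10^-1 = 1.6 × 10^-4

Ka = 1.6 × 10^-4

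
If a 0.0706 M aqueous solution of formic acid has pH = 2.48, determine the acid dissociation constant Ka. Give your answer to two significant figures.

Ka = 1.6 × 10^-4

[H+] = 10^(-2.48) = 3.31 × 10^-3 M
At equilibrium [HA] = 0.0706 − 3.31 × 10^-3 = 6.73 × 10^-2 M
Ka = [H+][A-]/[HA] = (3.31 × 10^-3)² / 6.73 × 10^-2 = 1.6 × 10^-4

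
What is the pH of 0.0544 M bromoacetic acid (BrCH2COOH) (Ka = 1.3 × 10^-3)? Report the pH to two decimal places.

BrCH2COOH ⇌ BrCH2COO- + H+
From the ICE table, Ka = x²/(0.0544 − x) = 1.3 × 10^-3.
x is not negligible relative to C₀; solve x² + 0.0013·x − 7.07e-05 = 0.
x = [−0.0013 + √(0.0013² + 0.000283)]/2 = 7.78 × 10^-3 M
pH = −log[H+] = −log(7.78 × 10^-3) = 2.11

pH = 2.11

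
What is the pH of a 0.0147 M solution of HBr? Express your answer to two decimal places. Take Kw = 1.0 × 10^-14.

pH = 1.83

HBr is a strong acid and dissociates completely, so [H+] = 0.0147 M.
pH = -log(0.0147) = 1.83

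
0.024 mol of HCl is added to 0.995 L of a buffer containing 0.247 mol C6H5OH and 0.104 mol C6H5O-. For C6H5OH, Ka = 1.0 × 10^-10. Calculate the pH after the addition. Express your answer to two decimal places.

pH = 9.47

After neutralization: n(C6H5OH) = 0.271 mol, n(C6H5O-) = 0.08 mol.
pKa = −log(1.0 × 10^-10) = 10.000
Henderson–Hasselbalch with mole ratio 0.08/0.271: pH = 10.000 + (-0.530)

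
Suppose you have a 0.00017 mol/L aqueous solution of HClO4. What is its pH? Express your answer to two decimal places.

HClO4 is a strong acid and dissociates completely, so [H+] = 0.00017 M.
pH = -log(0.00017) = 3.77

pH = 3.77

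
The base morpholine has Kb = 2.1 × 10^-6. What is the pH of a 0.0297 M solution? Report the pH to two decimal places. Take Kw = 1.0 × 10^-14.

C4H8ONH + H2O ⇌ C4H8ONH2+ + OH-
Let x = [OH-] at equilibrium. Kb = x²/(0.0297 − x).
Since Kb ≪ C₀, x ≈ √(Kb·C₀) = 2.50 × 10^-4 M.
pOH = −log(2.50 × 10^-4) = 3.60; pH = 14.00 − 3.60 = 10.40

pH = 10.40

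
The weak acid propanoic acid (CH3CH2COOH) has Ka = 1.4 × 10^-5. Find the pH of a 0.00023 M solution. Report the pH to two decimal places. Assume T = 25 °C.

CH3CH2COOH ⇌ CH3CH2COO- + H+
From the ICE table, Ka = x²/(0.00023 − x) = 1.4 × 10^-5.
The 5% rule fails; solving x² + Ka·x − Ka·C₀ = 0 exactly:
x = (−Ka + √(Ka² + 4·Ka·C₀))/2 = 5.02 × 10^-5 M
pH = −log[H+] = −log(5.02 × 10^-5) = 4.30

pH = 4.30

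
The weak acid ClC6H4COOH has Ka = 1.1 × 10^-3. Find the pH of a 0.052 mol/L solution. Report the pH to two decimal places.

ClC6H4COOH ⇌ ClC6H4COO- + H+
Let x = [H+] at equilibrium. Ka = x²/(0.052 − x).
x is not negligible relative to C₀; solve x² + 0.0011·x − 5.72e-05 = 0.
x = [−0.0011 + √(0.0011² + 0.000229)]/2 = 7.03 × 10^-3 M
pH = −log[H+] = −log(7.03 × 10^-3) = 2.15

pH = 2.15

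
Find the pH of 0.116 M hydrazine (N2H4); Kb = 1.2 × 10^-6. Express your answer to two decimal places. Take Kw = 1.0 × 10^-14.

pH = 10.57

N2H4 + H2O ⇌ N2H5+ + OH-
Kb = [OH-]²/(0.116 − [OH-]) = 1.2 × 10^-6
Neglecting [OH-] in the denominator: [OH-] = √(1.2 × 10^-6 × 0.116) = 3.73 × 10^-4 M
pOH = 3.43, so pH = 14.00 − pOH = 10.57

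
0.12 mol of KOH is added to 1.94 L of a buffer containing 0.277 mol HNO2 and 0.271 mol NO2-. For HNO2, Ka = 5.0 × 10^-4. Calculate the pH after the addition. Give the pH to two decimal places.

pH = 3.70

OH- converts HNO2 to NO2-: HNO2 → 0.157 mol, NO2- → 0.391 mol.
pKa = −log(5.0 × 10^-4) = 3.301
Henderson–Hasselbalch with mole ratio 0.391/0.157: pH = 3.301 + (+0.396)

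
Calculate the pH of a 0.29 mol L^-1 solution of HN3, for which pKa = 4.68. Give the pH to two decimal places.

pH = 2.61

HN3 ⇌ N3- + H+
Ka = 10^(−4.68) = 2.09 × 10^-5
From the ICE table, Ka = [H+]²/(0.29 − [H+]) = 2.09 × 10^-5.
Since Ka ≪ C₀, [H+] ≈ √(Ka·C₀) = 2.46 × 10^-3 M.
Check: 0.85% ionized — well under 5%, approximation valid.
pH = −log[H+] = −log(2.46 × 10^-3) = 2.61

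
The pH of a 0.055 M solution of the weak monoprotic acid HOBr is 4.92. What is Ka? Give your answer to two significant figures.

[H+] = 10^(-4.92) = 1.20 × 10^-5 M
At equilibrium [HA] = 0.055 − 1.20 × 10^-5 = 5.50 × 10^-2 M
Ka = [H+][A-]/[HA] = (1.20 × 10^-5)² / 5.50 × 10^-2 = 2.6 × 10^-9

Ka = 2.6 × 10^-9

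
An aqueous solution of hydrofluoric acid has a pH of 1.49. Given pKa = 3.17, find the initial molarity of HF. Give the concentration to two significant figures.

C₀ = 1.6 M

[H+] = 10^(-1.49) = 3.24 × 10^-2 M = x
Ka = 10^(−3.17) = 6.76 × 10^-4
Ka = x²/(C₀ − x) ⇒ C₀ = x + x²/Ka
C₀ = 3.24 × 10^-2 + (3.24 × 10^-2)²/(6.76 × 10^-4) = 1.59 M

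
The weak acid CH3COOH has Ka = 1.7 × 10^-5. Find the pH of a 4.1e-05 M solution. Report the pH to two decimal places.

CH3COOH ⇌ CH3COO- + H+
Ka = [H+]²/(4.1e-05 − [H+]) = 1.7 × 10^-5
The 5% rule fails; solving [H+]² + Ka·[H+] − Ka·C₀ = 0 exactly:
[H+] = (−Ka + √(Ka² + 4·Ka·C₀))/2 = 1.92 × 10^-5 M
pH = −log(1.92 × 10^-5) = 4.72

pH = 4.72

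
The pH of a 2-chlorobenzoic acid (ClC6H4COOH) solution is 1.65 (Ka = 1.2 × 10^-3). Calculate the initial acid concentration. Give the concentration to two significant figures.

[H+] = 10^(-1.65) = 2.24 × 10^-2 M = x
Ka = x²/(C₀ − x) ⇒ C₀ = x + x²/Ka
C₀ = 2.24 × 10^-2 + (2.24 × 10^-2)²/(1.2 × 10^-3) = 4.41 × 10^-1 M

C₀ = 4.4 × 10^-1 M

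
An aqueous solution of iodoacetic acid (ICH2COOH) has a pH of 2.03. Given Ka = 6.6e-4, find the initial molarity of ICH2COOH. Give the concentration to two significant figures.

[H+] = 10^(-2.03) = 9.33 × 10^-3 M = x
Ka = x²/(C₀ − x) ⇒ C₀ = x + x²/Ka
C₀ = 9.33 × 10^-3 + (9.33 × 10^-3)²/(6.6 × 10^-4) = 1.41 × 10^-1 M

C₀ = 1.4 × 10^-1 M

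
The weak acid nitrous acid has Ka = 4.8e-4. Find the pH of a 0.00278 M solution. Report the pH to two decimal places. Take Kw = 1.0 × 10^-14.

HNO2 ⇌ NO2- + H+
From the ICE table, Ka = [H+]²/(0.00278 − [H+]) = 4.8 × 10^-4.
[H+] is not negligible relative to C₀; solve [H+]² + 0.00048·[H+] − 1.33e-06 = 0.
[H+] = [−0.00048 + √(0.00048² + 5.34e-06)]/2 = 9.40 × 10^-4 M
pH = −log[H+] = −log(9.40 × 10^-4) = 3.03

pH = 3.03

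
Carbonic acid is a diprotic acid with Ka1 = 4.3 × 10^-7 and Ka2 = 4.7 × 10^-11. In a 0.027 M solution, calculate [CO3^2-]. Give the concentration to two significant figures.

4.7 × 10^-11 M

First ionization gives [H+] ≈ [HCO3-] = 1.08 × 10^-4 M.
Second step: Ka2 = [H+][CO3^2-]/[HCO3-] ≈ [CO3^2-] (since [H+] ≈ [HCO3-]).
So [CO3^2-] ≈ Ka2.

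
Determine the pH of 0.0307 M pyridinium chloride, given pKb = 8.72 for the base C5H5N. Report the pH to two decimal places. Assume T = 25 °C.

pH = 3.40

C5H5NH+ is the conjugate acid of the weak base C5H5N.
Kb = 10^(−8.72) = 1.91 × 10^-9
Ka = Kw/Kb = 1.0×10^-14 / 1.91 × 10^-9 = 5.24 × 10^-6
Let x = [H+] at equilibrium. Ka = x²/(0.0307 − x).
Since Ka ≪ C₀, x ≈ √(Ka·C₀) = 4.01 × 10^-4 M.
pH = −log[H+] = −log(4.01 × 10^-4) = 3.40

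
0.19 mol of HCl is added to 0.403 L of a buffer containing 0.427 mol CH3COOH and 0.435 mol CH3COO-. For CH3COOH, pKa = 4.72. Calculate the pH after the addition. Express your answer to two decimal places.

pH = 4.32

After neutralization: n(CH3COOH) = 0.617 mol, n(CH3COO-) = 0.245 mol.
pH = pKa + log(n_CH3COO-/n_CH3COOH) = 4.72 + log(0.245/0.617) = 4.72 + (-0.401)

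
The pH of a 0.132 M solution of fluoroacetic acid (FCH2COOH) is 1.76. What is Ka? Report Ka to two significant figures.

Ka = 2.6 × 10^-3

[H+] = 10^(-1.76) = 1.74 × 10^-2 M
At equilibrium [HA] = 0.132 − 1.74 × 10^-2 = 1.15 × 10^-1 M
Ka = [H+][A-]/[HA] = (1.74 × 10^-2)² / 1.15 × 10^-1 = 2.6 × 10^-3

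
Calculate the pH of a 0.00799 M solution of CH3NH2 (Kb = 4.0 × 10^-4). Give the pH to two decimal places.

pH = 11.20

CH3NH2 + H2O ⇌ CH3NH3+ + OH-
From the ICE table, Kb = [OH-]²/(0.00799 − [OH-]) = 4.0 × 10^-4.
[OH-] is not negligible relative to C₀; solve [OH-]² + 0.0004·[OH-] − 3.2e-06 = 0.
[OH-] = (−Kb + √(Kb² + 4·Kb·C₀))/2 = 1.60 × 10^-3 M
pOH = 2.80, so pH = 14.00 − pOH = 11.20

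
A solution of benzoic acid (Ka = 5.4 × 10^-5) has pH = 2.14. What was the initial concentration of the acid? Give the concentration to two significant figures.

[H+] = 10^(-2.14) = 7.24 × 10^-3 M = x
Ka = x²/(C₀ − x) ⇒ C₀ = x + x²/Ka
C₀ = 7.24 × 10^-3 + (7.24 × 10^-3)²/(5.4 × 10^-5) = 9.78 × 10^-1 M

C₀ = 9.8 × 10^-1 M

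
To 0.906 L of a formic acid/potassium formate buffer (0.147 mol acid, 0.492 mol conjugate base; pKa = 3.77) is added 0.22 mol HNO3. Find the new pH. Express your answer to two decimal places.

After neutralization: n(HCOOH) = 0.367 mol, n(HCOO-) = 0.272 mol.
Henderson–Hasselbalch with mole ratio 0.272/0.367: pH = 3.77 + (-0.130)

pH = 3.64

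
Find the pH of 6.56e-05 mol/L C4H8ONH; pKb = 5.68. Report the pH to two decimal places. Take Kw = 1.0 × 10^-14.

C4H8ONH + H2O ⇌ C4H8ONH2+ + OH-
Kb = 10^(−5.68) = 2.09 × 10^-6
Let x = [OH-] at equilibrium. Kb = x²/(6.56e-05 − x).
The 5% rule fails; solving x² + Kb·x − Kb·C₀ = 0 exactly:
x = [−2.09e-06 + √(2.09e-06² + 5.48e-10)]/2 = 1.07 × 10^-5 M
pOH = −log(1.07 × 10^-5) = 4.97; pH = 14.00 − 4.97 = 9.03

pH = 9.03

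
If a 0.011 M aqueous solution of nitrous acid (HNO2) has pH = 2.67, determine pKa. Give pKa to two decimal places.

pKa = 3.29

[H+] = 10^(-2.67) = 2.14 × 10^-3 M
At equilibrium [HA] = 0.011 − 2.14 × 10^-3 = 8.86 × 10^-3 M
Ka = [H+][A-]/[HA] = (2.14 × 10^-3)² / 8.86 × 10^-3 = 5.17 × 10^-4
pKa = -log(5.17 × 10^-4) = 3.29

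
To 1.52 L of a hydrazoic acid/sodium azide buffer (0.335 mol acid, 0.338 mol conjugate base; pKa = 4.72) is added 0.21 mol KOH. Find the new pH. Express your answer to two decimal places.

OH- converts HN3 to N3-: HN3 → 0.125 mol, N3- → 0.548 mol.
pH = pKa + log(n_N3-/n_HN3) = 4.72 + log(0.548/0.125) = 4.72 + (+0.642)

pH = 5.36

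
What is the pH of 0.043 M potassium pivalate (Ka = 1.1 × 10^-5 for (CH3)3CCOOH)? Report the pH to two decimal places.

(CH3)3CCOO- is the conjugate base of the weak acid (CH3)3CCOOH.
Kb = Kw/Ka = 1.0×10^-14 / 1.1 × 10^-5 = 9.09 × 10^-10
Kb = [OH-]²/(0.043 − [OH-]) = 9.09 × 10^-10
Neglecting [OH-] in the denominator: [OH-] = √(9.09 × 10^-10 × 0.043) = 6.25 × 10^-6 M
pOH = −log(6.25 × 10^-6) = 5.20; pH = 14.00 − 5.20 = 8.80

pH = 8.80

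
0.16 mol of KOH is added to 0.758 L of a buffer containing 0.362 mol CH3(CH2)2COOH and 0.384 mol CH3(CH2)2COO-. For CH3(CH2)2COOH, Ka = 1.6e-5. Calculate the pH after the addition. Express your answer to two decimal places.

pH = 5.23

After neutralization: n(CH3(CH2)2COOH) = 0.202 mol, n(CH3(CH2)2COO-) = 0.544 mol.
pKa = −log(1.6 × 10^-5) = 4.796
pH = pKa + log([A⁻]/[HA]) = 4.796 + log(0.544/0.202) = 4.796 +0.430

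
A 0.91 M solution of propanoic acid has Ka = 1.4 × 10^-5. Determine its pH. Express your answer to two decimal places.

pH = 2.45

CH3CH2COOH ⇌ CH3CH2COO- + H+
From the ICE table, Ka = [H+]²/(0.91 − [H+]) = 1.4 × 10^-5.
Neglecting [H+] in the denominator: [H+] = √(1.4 × 10^-5 × 0.91) = 3.57 × 10^-3 M
pH = −log(3.57 × 10^-3) = 2.45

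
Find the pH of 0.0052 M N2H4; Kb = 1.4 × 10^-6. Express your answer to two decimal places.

N2H4 + H2O ⇌ N2H5+ + OH-
Kb = [OH-]²/(0.0052 − [OH-]) = 1.4 × 10^-6
Since Kb ≪ C₀, [OH-] ≈ √(Kb·C₀) = 8.53 × 10^-5 M.
([OH-]/C₀ = 1.6% < 5%, so the approximation holds.)
pOH = −log(8.53 × 10^-5) = 4.07; pH = 14.00 − 4.07 = 9.93

pH = 9.93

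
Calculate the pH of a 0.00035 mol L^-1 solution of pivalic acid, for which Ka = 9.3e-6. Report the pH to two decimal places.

pH = 4.28

(CH3)3CCOOH ⇌ (CH3)3CCOO- + H+
Let x = [H+] at equilibrium. Ka = x²/(0.00035 − x).
The 5% rule fails; solving x² + Ka·x − Ka·C₀ = 0 exactly:
x = (−Ka + √(Ka² + 4·Ka·C₀))/2 = 5.26 × 10^-5 M
pH = −log[H+] = −log(5.26 × 10^-5) = 4.28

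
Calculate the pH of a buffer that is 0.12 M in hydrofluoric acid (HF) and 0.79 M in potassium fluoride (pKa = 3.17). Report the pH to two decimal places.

pH = 3.99

Henderson–Hasselbalch: pH = pKa + log([F-]/[HF]) = 3.17 + log(0.79/0.12)
pH = 3.17 + (+0.818) = 3.99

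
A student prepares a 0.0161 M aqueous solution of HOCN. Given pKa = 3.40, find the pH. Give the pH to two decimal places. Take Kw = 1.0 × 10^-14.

HOCN ⇌ OCN- + H+
Ka = 10^(−3.40) = 3.98 × 10^-4
From the ICE table, Ka = [H+]²/(0.0161 − [H+]) = 3.98 × 10^-4.
[H+] is not negligible relative to C₀; solve [H+]² + 0.000398·[H+] − 6.41e-06 = 0.
[H+] = [−0.000398 + √(0.000398² + 2.56e-05)]/2 = 2.34 × 10^-3 M
pH = −log(2.34 × 10^-3) = 2.63

pH = 2.63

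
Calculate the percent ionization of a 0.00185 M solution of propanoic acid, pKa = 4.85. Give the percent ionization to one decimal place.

8.4%

CH3CH2COOH ⇌ CH3CH2COO- + H+; let x = [H+] at equilibrium.
Ka = 10^(−4.85) = 1.41 × 10^-5
Ka = x²/(C₀ − x); solving the quadratic gives x = 1.55 × 10^-4 M.
Fraction ionized = 1.55 × 10^-4 / 0.00185 = 0.0838 → 8.4%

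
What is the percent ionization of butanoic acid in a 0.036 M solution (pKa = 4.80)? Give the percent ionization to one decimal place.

2.1%

CH3(CH2)2COOH ⇌ CH3(CH2)2COO- + H+; let x = [H+] at equilibrium.
Ka = 10^(−4.80) = 1.58 × 10^-5
x ≈ √(Ka·C₀) = √(1.58 × 10^-5 × 0.036) = 7.54 × 10^-4 M
% ionization = x/C₀ × 100% = 7.54 × 10^-4/0.036 × 100% = 2.1%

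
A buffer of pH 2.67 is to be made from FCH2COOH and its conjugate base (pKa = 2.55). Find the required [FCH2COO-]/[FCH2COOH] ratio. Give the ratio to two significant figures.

pH = pKa + log(r) ⇒ log(r) = 2.67 − 2.55 = +0.12
r = [FCH2COO-]/[FCH2COOH] = 10^(+0.12) = 1.32

ratio = 1.3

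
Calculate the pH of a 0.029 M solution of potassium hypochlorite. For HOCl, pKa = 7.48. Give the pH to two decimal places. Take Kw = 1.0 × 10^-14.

OCl- is the conjugate base of the weak acid HOCl.
Ka = 10^(−7.48) = 3.31 × 10^-8
Kb = Kw/Ka = 1.0×10^-14 / 3.31 × 10^-8 = 3.02 × 10^-7
Kb = [OH-]²/(0.029 − [OH-]) = 3.02 × 10^-7
Neglecting [OH-] in the denominator: [OH-] = √(3.02 × 10^-7 × 0.029) = 9.36 × 10^-5 M
([OH-]/C₀ = 0.32% < 5%, so the approximation holds.)
pOH = 4.03, so pH = 14.00 − pOH = 9.97

pH = 9.97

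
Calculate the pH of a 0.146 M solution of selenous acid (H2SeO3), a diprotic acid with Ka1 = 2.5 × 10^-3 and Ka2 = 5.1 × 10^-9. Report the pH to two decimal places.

pH = 1.75

Since Ka1 ≫ Ka2, the first ionization dominates [H+].
Ka1 = x²/(0.146 − x) = 2.5 × 10^-3
Solving the quadratic: x = (−Ka1 + √(Ka1² + 4·Ka1·C₀))/2 = 1.79 × 10^-2 M
pH = −log(1.79 × 10^-2) = 1.75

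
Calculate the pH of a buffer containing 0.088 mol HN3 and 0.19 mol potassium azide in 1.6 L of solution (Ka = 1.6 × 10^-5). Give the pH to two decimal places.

pH = 5.13

pKa = −log(1.6 × 10^-5) = 4.796
Henderson–Hasselbalch: pH = pKa + log([N3-]/[HN3]) = 4.796 + log(0.19/0.088)
pH = 4.796 + (+0.334) = 5.13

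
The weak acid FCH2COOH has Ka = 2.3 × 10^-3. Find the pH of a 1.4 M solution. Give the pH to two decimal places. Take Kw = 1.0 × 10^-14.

FCH2COOH ⇌ FCH2COO- + H+
Ka = [H+]²/(1.4 − [H+]) = 2.3 × 10^-3
Assume [H+] ≪ 1.4: [H+] ≈ √(2.3 × 10^-3 × 1.4) = 5.67 × 10^-2 M
([H+]/C₀ = 4.1% < 5%, so the approximation holds.)
pH = −log(5.67 × 10^-2) = 1.25

pH = 1.25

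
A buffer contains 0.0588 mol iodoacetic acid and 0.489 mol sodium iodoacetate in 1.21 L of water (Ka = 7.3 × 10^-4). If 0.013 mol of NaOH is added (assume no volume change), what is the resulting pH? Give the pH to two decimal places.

pH = 4.18

After neutralization: n(ICH2COOH) = 0.0458 mol, n(ICH2COO-) = 0.502 mol.
pKa = −log(7.3 × 10^-4) = 3.137
Henderson–Hasselbalch with mole ratio 0.502/0.0458: pH = 3.137 + (+1.040)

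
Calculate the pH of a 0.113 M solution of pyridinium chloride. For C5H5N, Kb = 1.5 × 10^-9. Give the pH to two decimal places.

pH = 3.06

C5H5NH+ is the conjugate acid of the weak base C5H5N.
Ka = Kw/Kb = 1.0×10^-14 / 1.5 × 10^-9 = 6.67 × 10^-6
Ka = [H+]²/(0.113 − [H+]) = 6.67 × 10^-6
Assume [H+] ≪ 0.113: [H+] ≈ √(6.67 × 10^-6 × 0.113) = 8.68 × 10^-4 M
pH = −log[H+] = −log(8.68 × 10^-4) = 3.06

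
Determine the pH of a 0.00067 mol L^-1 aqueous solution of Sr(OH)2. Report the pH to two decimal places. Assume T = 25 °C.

Sr(OH)2 is a strong base (each formula unit releases 2 OH-); [OH-] = 0.00134 M.
pOH = -log(0.00134) = 2.87
pH = 14.00 - 2.87 = 11.13

pH = 11.13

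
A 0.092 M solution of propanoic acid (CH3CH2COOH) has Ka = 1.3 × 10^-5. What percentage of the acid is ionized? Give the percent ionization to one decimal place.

CH3CH2COOH ⇌ CH3CH2COO- + H+; let x = [H+] at equilibrium.
x ≈ √(Ka·C₀) = √(1.3 × 10^-5 × 0.092) = 1.09 × 10^-3 M
Fraction ionized = 1.09 × 10^-3 / 0.092 = 0.0118 → 1.2%

1.2%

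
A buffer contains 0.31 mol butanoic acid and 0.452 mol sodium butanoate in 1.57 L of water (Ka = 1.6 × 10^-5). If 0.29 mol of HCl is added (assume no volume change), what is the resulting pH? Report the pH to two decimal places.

pH = 4.23

After neutralization: n(CH3(CH2)2COOH) = 0.6 mol, n(CH3(CH2)2COO-) = 0.162 mol.
pKa = −log(1.6 × 10^-5) = 4.796
pH = pKa + log([A⁻]/[HA]) = 4.796 + log(0.162/0.6) = 4.796 -0.569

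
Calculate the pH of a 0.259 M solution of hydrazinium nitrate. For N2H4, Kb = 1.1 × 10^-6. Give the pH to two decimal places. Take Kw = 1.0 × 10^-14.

N2H5+ is the conjugate acid of the weak base N2H4.
Ka = Kw/Kb = 1.0×10^-14 / 1.1 × 10^-6 = 9.09 × 10^-9
From the ICE table, Ka = [H+]²/(0.259 − [H+]) = 9.09 × 10^-9.
Assume [H+] ≪ 0.259: [H+] ≈ √(9.09 × 10^-9 × 0.259) = 4.85 × 10^-5 M
pH = −log(4.85 × 10^-5) = 4.31

pH = 4.31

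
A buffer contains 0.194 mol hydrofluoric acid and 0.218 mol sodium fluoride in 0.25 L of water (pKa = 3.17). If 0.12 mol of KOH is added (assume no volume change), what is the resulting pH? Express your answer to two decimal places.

pH = 3.83

After neutralization: n(HF) = 0.074 mol, n(F-) = 0.338 mol.
pH = pKa + log(n_F-/n_HF) = 3.17 + log(0.338/0.074) = 3.17 + (+0.660)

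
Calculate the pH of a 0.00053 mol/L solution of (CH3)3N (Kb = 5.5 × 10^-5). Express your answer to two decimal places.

(CH3)3N + H2O ⇌ (CH3)3NH+ + OH-
Let x = [OH-] at equilibrium. Kb = x²/(0.00053 − x).
The 5% rule fails; solving x² + Kb·x − Kb·C₀ = 0 exactly:
x = (−Kb + √(Kb² + 4·Kb·C₀))/2 = 1.45 × 10^-4 M
pOH = 3.84, so pH = 14.00 − pOH = 10.16

pH = 10.16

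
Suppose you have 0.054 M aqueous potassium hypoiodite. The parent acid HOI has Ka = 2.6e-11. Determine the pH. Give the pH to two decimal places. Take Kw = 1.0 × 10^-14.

pH = 11.64

OI- is the conjugate base of the weak acid HOI.
Kb = Kw/Ka = 1.0×10^-14 / 2.6 × 10^-11 = 3.85 × 10^-4
From the ICE table, Kb = [OH-]²/(0.054 − [OH-]) = 3.85 × 10^-4.
[OH-] is not negligible relative to C₀; solve [OH-]² + 0.000385·[OH-] − 2.08e-05 = 0.
[OH-] = (−Kb + √(Kb² + 4·Kb·C₀))/2 = 4.37 × 10^-3 M
pOH = 2.36, so pH = 14.00 − pOH = 11.64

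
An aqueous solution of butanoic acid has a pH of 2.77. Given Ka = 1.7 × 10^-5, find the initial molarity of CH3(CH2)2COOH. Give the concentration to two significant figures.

C₀ = 1.7 × 10^-1 M

[H+] = 10^(-2.77) = 1.70 × 10^-3 M = x
Ka = x²/(C₀ − x) ⇒ C₀ = x + x²/Ka
C₀ = 1.70 × 10^-3 + (1.70 × 10^-3)²/(1.7 × 10^-5) = 1.72 × 10^-1 M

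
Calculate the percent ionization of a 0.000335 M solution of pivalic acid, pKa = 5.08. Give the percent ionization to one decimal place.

14.6%

(CH3)3CCOOH ⇌ (CH3)3CCOO- + H+; let x = [H+] at equilibrium.
Ka = 10^(−5.08) = 8.32 × 10^-6
Ka = x²/(C₀ − x); solving the quadratic gives x = 4.88 × 10^-5 M.
Fraction ionized = 4.88 × 10^-5 / 0.000335 = 0.1457 → 14.6%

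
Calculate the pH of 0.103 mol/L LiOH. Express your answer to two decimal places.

LiOH is a strong base; [OH-] = 0.103 M.
pOH = -log(0.103) = 0.99
pH = 14.00 - 0.99 = 13.01

pH = 13.01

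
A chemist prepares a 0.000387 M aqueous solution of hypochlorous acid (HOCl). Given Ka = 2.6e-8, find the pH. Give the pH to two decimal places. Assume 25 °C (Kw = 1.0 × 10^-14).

HOCl ⇌ OCl- + H+
From the ICE table, Ka = x²/(0.000387 − x) = 2.6 × 10^-8.
Since Ka ≪ C₀, x ≈ √(Ka·C₀) = 3.17 × 10^-6 M.
Check: 0.82% ionized — well under 5%, approximation valid.
pH = −log(3.17 × 10^-6) = 5.50

pH = 5.50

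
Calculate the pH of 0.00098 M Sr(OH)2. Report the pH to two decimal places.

pH = 11.29

Sr(OH)2 is a strong base (each formula unit releases 2 OH-); [OH-] = 0.00196 M.
pOH = -log(0.00196) = 2.71
pH = 14.00 - 2.71 = 11.29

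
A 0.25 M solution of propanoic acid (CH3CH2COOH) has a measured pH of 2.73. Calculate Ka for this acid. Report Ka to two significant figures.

[H+] = 10^(-2.73) = 1.86 × 10^-3 M
At equilibrium [HA] = 0.25 − 1.86 × 10^-3 = 2.48 × 10^-1 M
Ka = [H+][A-]/[HA] = (1.86 × 10^-3)² / 2.48 × 10^-1 = 1.4 × 10^-5

Ka = 1.4 × 10^-5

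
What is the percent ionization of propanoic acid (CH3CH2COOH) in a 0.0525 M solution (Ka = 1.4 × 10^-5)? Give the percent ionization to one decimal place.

1.6%

CH3CH2COOH ⇌ CH3CH2COO- + H+; let x = [H+] at equilibrium.
x ≈ √(Ka·C₀) = √(1.4 × 10^-5 × 0.0525) = 8.57 × 10^-4 M
Fraction ionized = 8.57 × 10^-4 / 0.0525 = 0.0163 → 1.6%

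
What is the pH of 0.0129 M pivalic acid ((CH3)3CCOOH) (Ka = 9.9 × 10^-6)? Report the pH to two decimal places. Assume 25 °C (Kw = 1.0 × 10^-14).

pH = 3.45

(CH3)3CCOOH ⇌ (CH3)3CCOO- + H+
From the ICE table, Ka = [H+]²/(0.0129 − [H+]) = 9.9 × 10^-6.
Since Ka ≪ C₀, [H+] ≈ √(Ka·C₀) = 3.57 × 10^-4 M.
pH = −log(3.57 × 10^-4) = 3.45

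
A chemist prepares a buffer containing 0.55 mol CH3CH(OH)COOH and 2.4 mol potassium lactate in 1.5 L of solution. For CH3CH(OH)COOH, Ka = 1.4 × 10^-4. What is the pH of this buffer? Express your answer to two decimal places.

pH = 4.49

pKa = −log(1.4 × 10^-4) = 3.854
Using pH = pKa + log([base]/[acid]) with [base]/[acid] = 2.4/0.55:
pH = 3.854 + (+0.640) = 4.49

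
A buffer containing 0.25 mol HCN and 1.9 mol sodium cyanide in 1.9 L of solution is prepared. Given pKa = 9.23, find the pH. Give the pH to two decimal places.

pH = 10.11

Henderson–Hasselbalch: pH = pKa + log([CN-]/[HCN]) = 9.23 + log(1.9/0.25)
pH = 9.23 + (+0.881) = 10.11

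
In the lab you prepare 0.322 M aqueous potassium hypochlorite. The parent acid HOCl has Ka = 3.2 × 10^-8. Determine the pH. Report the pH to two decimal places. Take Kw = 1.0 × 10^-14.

OCl- is the conjugate base of the weak acid HOCl.
Kb = Kw/Ka = 1.0×10^-14 / 3.2 × 10^-8 = 3.12 × 10^-7
Kb = x²/(0.322 − x) = 3.12 × 10^-7
Neglecting x in the denominator: x = √(3.12 × 10^-7 × 0.322) = 3.17 × 10^-4 M
pOH = 3.50, so pH = 14.00 − pOH = 10.50

pH = 10.50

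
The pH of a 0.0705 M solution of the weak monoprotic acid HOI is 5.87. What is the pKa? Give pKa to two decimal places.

pKa = 10.59

[H+] = 10^(-5.87) = 1.35 × 10^-6 M
At equilibrium [HA] = 0.0705 − 1.35 × 10^-6 = 7.05 × 10^-2 M
Ka = [H+][A-]/[HA] = (1.35 × 10^-6)² / 7.05 × 10^-2 = 2.59 × 10^-11
pKa = -log(2.59 × 10^-11) = 10.59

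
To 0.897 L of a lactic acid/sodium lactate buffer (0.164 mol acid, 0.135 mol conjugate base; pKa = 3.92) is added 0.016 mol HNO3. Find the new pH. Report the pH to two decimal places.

pH = 3.74

Added H+ converts CH3CH(OH)COO- to CH3CH(OH)COOH: CH3CH(OH)COOH → 0.18 mol, CH3CH(OH)COO- → 0.119 mol.
Henderson–Hasselbalch with mole ratio 0.119/0.18: pH = 3.92 + (-0.180)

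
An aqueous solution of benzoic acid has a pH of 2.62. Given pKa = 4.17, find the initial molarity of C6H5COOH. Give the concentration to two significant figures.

[H+] = 10^(-2.62) = 2.40 × 10^-3 M = x
Ka = 10^(−4.17) = 6.76 × 10^-5
Ka = x²/(C₀ − x) ⇒ C₀ = x + x²/Ka
C₀ = 2.40 × 10^-3 + (2.40 × 10^-3)²/(6.76 × 10^-5) = 8.76 × 10^-2 M

C₀ = 8.8 × 10^-2 M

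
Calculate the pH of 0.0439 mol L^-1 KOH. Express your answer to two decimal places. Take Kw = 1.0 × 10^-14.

KOH is a strong base; [OH-] = 0.0439 M.
pOH = -log(0.0439) = 1.36
pH = 14.00 - 1.36 = 12.64

pH = 12.64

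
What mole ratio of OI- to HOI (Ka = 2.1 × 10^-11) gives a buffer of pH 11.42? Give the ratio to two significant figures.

ratio = 5.5

pKa = -log(2.1 × 10^-11) = 10.678
pH = pKa + log(r) ⇒ log(r) = 11.42 − 10.678 = +0.742
r = [OI-]/[HOI] = 10^(+0.742) = 5.52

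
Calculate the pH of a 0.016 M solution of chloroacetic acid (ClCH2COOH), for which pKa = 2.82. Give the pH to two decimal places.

ClCH2COOH ⇌ ClCH2COO- + H+
Ka = 10^(−2.82) = 1.51 × 10^-3
Ka = x²/(0.016 − x) = 1.51 × 10^-3
Here C₀/Ka ≈ 10.6, so the small-x approximation fails. Use the quadratic:
x = (−Ka + √(Ka² + 4·Ka·C₀))/2 = 4.22 × 10^-3 M
pH = −log[H+] = −log(4.22 × 10^-3) = 2.37

pH = 2.37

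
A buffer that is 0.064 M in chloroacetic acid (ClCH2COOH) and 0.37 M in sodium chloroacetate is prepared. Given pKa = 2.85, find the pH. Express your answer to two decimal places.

Henderson–Hasselbalch: pH = pKa + log([ClCH2COO-]/[ClCH2COOH]) = 2.85 + log(0.37/0.064)
pH = 2.85 + (+0.762) = 3.61

pH = 3.61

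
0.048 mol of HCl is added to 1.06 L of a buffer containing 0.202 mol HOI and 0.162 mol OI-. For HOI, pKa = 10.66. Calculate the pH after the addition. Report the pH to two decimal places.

pH = 10.32

Added H+ converts OI- to HOI: HOI → 0.25 mol, OI- → 0.114 mol.
pH = pKa + log(n_OI-/n_HOI) = 10.66 + log(0.114/0.25) = 10.66 + (-0.341)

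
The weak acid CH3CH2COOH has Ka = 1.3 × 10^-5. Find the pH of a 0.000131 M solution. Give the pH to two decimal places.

CH3CH2COOH ⇌ CH3CH2COO- + H+
Ka = x²/(0.000131 − x) = 1.3 × 10^-5
Here C₀/Ka ≈ 10.1, so the small-x approximation fails. Use the quadratic:
x = [−1.3e-05 + √(1.3e-05² + 6.81e-09)]/2 = 3.53 × 10^-5 M
pH = −log[H+] = −log(3.53 × 10^-5) = 4.45

pH = 4.45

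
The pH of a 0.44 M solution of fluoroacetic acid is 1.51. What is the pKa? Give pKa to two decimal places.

pKa = 2.63

[H+] = 10^(-1.51) = 3.09 × 10^-2 M
At equilibrium [HA] = 0.44 − 3.09 × 10^-2 = 4.09 × 10^-1 M
Ka = [H+][A-]/[HA] = (3.09 × 10^-2)² / 4.09 × 10^-1 = 2.33 × 10^-3
pKa = -log(2.33 × 10^-3) = 2.63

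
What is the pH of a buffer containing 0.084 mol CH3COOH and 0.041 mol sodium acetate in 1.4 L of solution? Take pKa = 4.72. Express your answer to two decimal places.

pH = 4.41

pH = pKa + log([A⁻]/[HA]) = 4.72 + log(0.041/0.084)
pH = 4.72 + (-0.311) = 4.41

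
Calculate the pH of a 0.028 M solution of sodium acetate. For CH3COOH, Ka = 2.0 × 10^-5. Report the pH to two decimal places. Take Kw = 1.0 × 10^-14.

pH = 8.57

CH3COO- is the conjugate base of the weak acid CH3COOH.
Kb = Kw/Ka = 1.0×10^-14 / 2.0 × 10^-5 = 5.00 × 10^-10
Kb = x²/(0.028 − x) = 5.00 × 10^-10
Since Kb ≪ C₀, x ≈ √(Kb·C₀) = 3.74 × 10^-6 M.
(x/C₀ = 0.013% < 5%, so the approximation holds.)
pOH = −log(3.74 × 10^-6) = 5.43; pH = 14.00 − 5.43 = 8.57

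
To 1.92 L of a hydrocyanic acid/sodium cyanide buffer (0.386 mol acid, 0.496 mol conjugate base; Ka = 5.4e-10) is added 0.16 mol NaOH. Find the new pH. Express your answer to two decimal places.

pH = 9.73

OH- converts HCN to CN-: HCN → 0.226 mol, CN- → 0.656 mol.
pKa = −log(5.4 × 10^-10) = 9.268
pH = pKa + log(n_CN-/n_HCN) = 9.268 + log(0.656/0.226) = 9.268 + (+0.463)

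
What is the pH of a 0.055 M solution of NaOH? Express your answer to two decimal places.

pH = 12.74

NaOH is a strong base; [OH-] = 0.055 M.
pOH = -log(0.055) = 1.26
pH = 14.00 - 1.26 = 12.74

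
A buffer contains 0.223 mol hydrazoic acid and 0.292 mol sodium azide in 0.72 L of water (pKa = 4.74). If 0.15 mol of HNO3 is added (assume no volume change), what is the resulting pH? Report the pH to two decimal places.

pH = 4.32

After neutralization: n(HN3) = 0.373 mol, n(N3-) = 0.142 mol.
pH = pKa + log([A⁻]/[HA]) = 4.74 + log(0.142/0.373) = 4.74 -0.419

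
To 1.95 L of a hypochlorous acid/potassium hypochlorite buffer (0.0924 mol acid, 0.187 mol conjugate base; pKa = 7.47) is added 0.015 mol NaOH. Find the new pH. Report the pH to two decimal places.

After neutralization: n(HOCl) = 0.0774 mol, n(OCl-) = 0.202 mol.
Henderson–Hasselbalch with mole ratio 0.202/0.0774: pH = 7.47 + (+0.417)

pH = 7.89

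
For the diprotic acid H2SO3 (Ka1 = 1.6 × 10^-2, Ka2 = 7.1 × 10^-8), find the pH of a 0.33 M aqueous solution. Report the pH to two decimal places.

Since Ka1 ≫ Ka2, the first ionization dominates [H+].
Ka1 = x²/(0.33 − x) = 1.6 × 10^-2
Solving the quadratic: x = (−Ka1 + √(Ka1² + 4·Ka1·C₀))/2 = 6.51 × 10^-2 M
pH = −log(6.51 × 10^-2) = 1.19

pH = 1.19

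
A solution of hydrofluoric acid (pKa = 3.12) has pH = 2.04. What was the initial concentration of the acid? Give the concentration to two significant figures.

[H+] = 10^(-2.04) = 9.12 × 10^-3 M = x
Ka = 10^(−3.12) = 7.59 × 10^-4
Ka = x²/(C₀ − x) ⇒ C₀ = x + x²/Ka
C₀ = 9.12 × 10^-3 + (9.12 × 10^-3)²/(7.59 × 10^-4) = 1.19 × 10^-1 M

C₀ = 1.2 × 10^-1 M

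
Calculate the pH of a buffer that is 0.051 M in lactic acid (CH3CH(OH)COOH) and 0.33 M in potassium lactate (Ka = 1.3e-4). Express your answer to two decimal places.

pH = 4.70

pKa = −log(1.3 × 10^-4) = 3.886
Using pH = pKa + log([base]/[acid]) with [base]/[acid] = 0.33/0.051:
pH = 3.886 + (+0.811) = 4.70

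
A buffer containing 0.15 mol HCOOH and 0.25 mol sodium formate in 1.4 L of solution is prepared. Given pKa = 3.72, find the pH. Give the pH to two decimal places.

pH = 3.94

pH = pKa + log([A⁻]/[HA]) = 3.72 + log(0.25/0.15)
pH = 3.72 + (+0.222) = 3.94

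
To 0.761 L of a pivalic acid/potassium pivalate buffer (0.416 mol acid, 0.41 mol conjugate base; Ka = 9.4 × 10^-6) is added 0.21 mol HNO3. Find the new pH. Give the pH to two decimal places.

pH = 4.53

Added H+ converts (CH3)3CCOO- to (CH3)3CCOOH: (CH3)3CCOOH → 0.626 mol, (CH3)3CCOO- → 0.2 mol.
pKa = −log(9.4 × 10^-6) = 5.027
pH = pKa + log([A⁻]/[HA]) = 5.027 + log(0.2/0.626) = 5.027 -0.496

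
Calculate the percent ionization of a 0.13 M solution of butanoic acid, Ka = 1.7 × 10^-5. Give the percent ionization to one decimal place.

CH3(CH2)2COOH ⇌ CH3(CH2)2COO- + H+; let x = [H+] at equilibrium.
x ≈ √(Ka·C₀) = √(1.7 × 10^-5 × 0.13) = 1.49 × 10^-3 M
% ionization = x/C₀ × 100% = 1.49 × 10^-3/0.13 × 100% = 1.1%

1.1%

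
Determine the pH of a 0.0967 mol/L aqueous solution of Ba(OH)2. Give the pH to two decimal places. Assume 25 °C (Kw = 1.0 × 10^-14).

pH = 13.29

Ba(OH)2 is a strong base (each formula unit releases 2 OH-); [OH-] = 0.193 M.
pOH = -log(0.193) = 0.71
pH = 14.00 - 0.71 = 13.29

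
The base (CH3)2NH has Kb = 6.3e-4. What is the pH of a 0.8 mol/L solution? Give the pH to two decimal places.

(CH3)2NH + H2O ⇌ (CH3)2NH2+ + OH-
Kb = [OH-]²/(0.8 − [OH-]) = 6.3 × 10^-4
Since Kb ≪ C₀, [OH-] ≈ √(Kb·C₀) = 2.24 × 10^-2 M.
([OH-]/C₀ = 2.8% < 5%, so the approximation holds.)
pOH = 1.65, so pH = 14.00 − pOH = 12.35

pH = 12.35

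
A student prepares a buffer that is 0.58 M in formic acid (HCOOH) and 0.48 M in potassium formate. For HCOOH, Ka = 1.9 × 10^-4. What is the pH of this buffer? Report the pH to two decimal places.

pKa = −log(1.9 × 10^-4) = 3.721
Using pH = pKa + log([base]/[acid]) with [base]/[acid] = 0.48/0.58:
pH = 3.721 + (-0.082) = 3.64

pH = 3.64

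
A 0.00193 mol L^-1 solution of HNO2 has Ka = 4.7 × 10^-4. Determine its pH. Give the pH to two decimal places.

HNO2 ⇌ NO2- + H+
Ka = [H+]²/(0.00193 − [H+]) = 4.7 × 10^-4
[H+] is not negligible relative to C₀; solve [H+]² + 0.00047·[H+] − 9.07e-07 = 0.
[H+] = [−0.00047 + √(0.00047² + 3.63e-06)]/2 = 7.46 × 10^-4 M
pH = −log[H+] = −log(7.46 × 10^-4) = 3.13

pH = 3.13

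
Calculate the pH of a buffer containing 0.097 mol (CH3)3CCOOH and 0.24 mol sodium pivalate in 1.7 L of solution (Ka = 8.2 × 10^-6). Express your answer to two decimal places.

pH = 5.48

pKa = −log(8.2 × 10^-6) = 5.086
pH = pKa + log([A⁻]/[HA]) = 5.086 + log(0.24/0.097)
pH = 5.086 + (+0.393) = 5.48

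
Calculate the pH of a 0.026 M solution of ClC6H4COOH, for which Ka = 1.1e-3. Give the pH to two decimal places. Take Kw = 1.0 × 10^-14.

pH = 2.32

ClC6H4COOH ⇌ ClC6H4COO- + H+
Ka = x²/(0.026 − x) = 1.1 × 10^-3
x is not negligible relative to C₀; solve x² + 0.0011·x − 2.86e-05 = 0.
x = (−Ka + √(Ka² + 4·Ka·C₀))/2 = 4.83 × 10^-3 M
pH = −log(4.83 × 10^-3) = 2.32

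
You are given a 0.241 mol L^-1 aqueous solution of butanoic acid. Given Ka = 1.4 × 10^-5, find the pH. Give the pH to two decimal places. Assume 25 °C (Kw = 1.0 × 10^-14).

pH = 2.74

CH3(CH2)2COOH ⇌ CH3(CH2)2COO- + H+
From the ICE table, Ka = x²/(0.241 − x) = 1.4 × 10^-5.
Since Ka ≪ C₀, x ≈ √(Ka·C₀) = 1.84 × 10^-3 M.
Check: 0.76% ionized — well under 5%, approximation valid.
pH = −log[H+] = −log(1.84 × 10^-3) = 2.74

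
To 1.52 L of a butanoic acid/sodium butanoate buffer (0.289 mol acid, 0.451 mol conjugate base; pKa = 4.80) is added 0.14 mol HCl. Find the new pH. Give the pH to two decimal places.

pH = 4.66

Added H+ converts CH3(CH2)2COO- to CH3(CH2)2COOH: CH3(CH2)2COOH → 0.429 mol, CH3(CH2)2COO- → 0.311 mol.
pH = pKa + log([A⁻]/[HA]) = 4.80 + log(0.311/0.429) = 4.80 -0.140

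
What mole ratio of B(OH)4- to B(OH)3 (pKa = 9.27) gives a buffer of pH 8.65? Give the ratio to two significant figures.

pH = pKa + log(r) ⇒ log(r) = 8.65 − 9.27 = -0.62
r = [B(OH)4-]/[B(OH)3] = 10^(-0.62) = 0.24

ratio = 0.24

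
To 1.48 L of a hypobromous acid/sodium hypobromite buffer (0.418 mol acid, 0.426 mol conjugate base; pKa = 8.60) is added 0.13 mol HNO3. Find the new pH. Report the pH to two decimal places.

After neutralization: n(HOBr) = 0.548 mol, n(OBr-) = 0.296 mol.
pH = pKa + log(n_OBr-/n_HOBr) = 8.60 + log(0.296/0.548) = 8.60 + (-0.267)

pH = 8.33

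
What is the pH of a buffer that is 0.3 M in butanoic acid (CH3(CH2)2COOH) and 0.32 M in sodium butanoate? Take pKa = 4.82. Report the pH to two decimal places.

pH = 4.85

Using pH = pKa + log([base]/[acid]) with [base]/[acid] = 0.32/0.3:
pH = 4.82 + (+0.028) = 4.85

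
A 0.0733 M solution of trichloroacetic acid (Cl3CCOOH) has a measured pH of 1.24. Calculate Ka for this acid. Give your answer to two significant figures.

Ka = 2.1 × 10^-1

[H+] = 10^(-1.24) = 5.75 × 10^-2 M
At equilibrium [HA] = 0.0733 − 5.75 × 10^-2 = 1.58 × 10^-2 M
Ka = [H+][A-]/[HA] = (5.75 × 10^-2)² / 1.58 × 10^-2 = 2.1 × 10^-1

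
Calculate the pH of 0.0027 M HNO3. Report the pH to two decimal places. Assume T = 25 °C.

HNO3 is a strong acid and dissociates completely, so [H+] = 0.0027 M.
pH = -log(0.0027) = 2.57

pH = 2.57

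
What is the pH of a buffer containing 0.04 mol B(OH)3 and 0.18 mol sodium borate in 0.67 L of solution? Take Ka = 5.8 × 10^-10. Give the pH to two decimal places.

pH = 9.89

pKa = −log(5.8 × 10^-10) = 9.237
pH = pKa + log([A⁻]/[HA]) = 9.237 + log(0.18/0.04)
pH = 9.237 + (+0.653) = 9.89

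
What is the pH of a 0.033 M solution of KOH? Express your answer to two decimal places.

pH = 12.52

KOH is a strong base; [OH-] = 0.033 M.
pOH = -log(0.033) = 1.48
pH = 14.00 - 1.48 = 12.52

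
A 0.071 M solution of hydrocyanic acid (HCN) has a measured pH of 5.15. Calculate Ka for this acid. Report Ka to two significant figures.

Ka = 7.1 × 10^-10

[H+] = 10^(-5.15) = 7.08 × 10^-6 M
At equilibrium [HA] = 0.071 − 7.08 × 10^-6 = 7.10 × 10^-2 M
Ka = [H+][A-]/[HA] = (7.08 × 10^-6)² / 7.10 × 10^-2 = 7.1 × 10^-10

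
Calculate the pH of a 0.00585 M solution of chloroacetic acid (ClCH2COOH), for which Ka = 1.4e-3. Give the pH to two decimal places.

ClCH2COOH ⇌ ClCH2COO- + H+
Ka = [H+]²/(0.00585 − [H+]) = 1.4 × 10^-3
Here C₀/Ka ≈ 4.18, so the small-[H+] approximation fails. Use the quadratic:
[H+] = (−Ka + √(Ka² + 4·Ka·C₀))/2 = 2.25 × 10^-3 M
pH = −log[H+] = −log(2.25 × 10^-3) = 2.65

pH = 2.65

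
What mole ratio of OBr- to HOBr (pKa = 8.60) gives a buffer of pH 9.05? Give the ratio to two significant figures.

ratio = 2.8

pH = pKa + log(r) ⇒ log(r) = 9.05 − 8.60 = +0.45
r = [OBr-]/[HOBr] = 10^(+0.45) = 2.82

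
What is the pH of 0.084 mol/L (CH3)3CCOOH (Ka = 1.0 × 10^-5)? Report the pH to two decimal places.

pH = 3.04

(CH3)3CCOOH ⇌ (CH3)3CCOO- + H+
Let x = [H+] at equilibrium. Ka = x²/(0.084 − x).
Assume x ≪ 0.084: x ≈ √(1.0 × 10^-5 × 0.084) = 9.17 × 10^-4 M
pH = −log(9.17 × 10^-4) = 3.04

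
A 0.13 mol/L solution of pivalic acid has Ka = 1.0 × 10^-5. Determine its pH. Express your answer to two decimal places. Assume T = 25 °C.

(CH3)3CCOOH ⇌ (CH3)3CCOO- + H+
From the ICE table, Ka = x²/(0.13 − x) = 1.0 × 10^-5.
Neglecting x in the denominator: x = √(1.0 × 10^-5 × 0.13) = 1.14 × 10^-3 M
(x/C₀ = 0.88% < 5%, so the approximation holds.)
pH = −log[H+] = −log(1.14 × 10^-3) = 2.94

pH = 2.94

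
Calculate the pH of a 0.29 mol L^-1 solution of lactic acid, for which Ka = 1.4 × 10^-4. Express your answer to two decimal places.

pH = 2.20

CH3CH(OH)COOH ⇌ CH3CH(OH)COO- + H+
From the ICE table, Ka = [H+]²/(0.29 − [H+]) = 1.4 × 10^-4.
Since Ka ≪ C₀, [H+] ≈ √(Ka·C₀) = 6.37 × 10^-3 M.
([H+]/C₀ = 2.2% < 5%, so the approximation holds.)
pH = −log(6.37 × 10^-3) = 2.20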